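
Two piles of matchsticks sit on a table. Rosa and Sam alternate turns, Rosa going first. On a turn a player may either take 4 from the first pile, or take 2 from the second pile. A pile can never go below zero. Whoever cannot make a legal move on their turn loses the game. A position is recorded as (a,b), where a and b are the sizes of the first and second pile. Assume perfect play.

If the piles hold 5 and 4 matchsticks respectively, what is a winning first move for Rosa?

Move to (1,4).

Work bottom-up. With no move the player to move loses. Otherwise the position is W if at least one move leads to an L position for the opponent, and L if every move leads to a W.
No move ever increases a pile, so every position that can arise here has a ≤ 5 and b ≤ 4; it is enough to label the cells with 0 ≤ a ≤ 5 and 0 ≤ b ≤ 4.
Every move lowers a or b (never raises either), so fill the grid row by row in increasing a, and left to right within a row: each cell's successors are then already labelled.
      b=0  b=1  b=2  b=3  b=4
a=0:    L    L    W    W    L
a=1:    L    L    W    W    L
a=2:    L    L    W    W    L
a=3:    L    L    W    W    L
a=4:    W    W    L    L    W
a=5:    W    W    L    L    W
Cells with no legal move (terminal, hence L): (0,0), (0,1), (1,0), (1,1), (2,0), (2,1), (3,0), (3,1).
The remaining L cells, each justified by listing all of its moves:
(0,4): →(0,2)(W) only, which is W, so L
(1,4): →(1,2)(W) only, which is W, so L
(2,4): →(2,2)(W) only, which is W, so L
(3,4): →(3,2)(W) only, which is W, so L
(4,2): →(0,2)(W), (4,0)(W) — all W, so L
(4,3): →(0,3)(W), (4,1)(W) — all W, so L
(5,2): →(1,2)(W), (5,0)(W) — all W, so L
(5,3): →(1,3)(W), (5,1)(W) — all W, so L
Every other cell has at least one move into one of the L cells above, so it is W.
From (5,4), the L positions reachable in one move are: (1,4), (5,2). Any move reaching one of these is winning.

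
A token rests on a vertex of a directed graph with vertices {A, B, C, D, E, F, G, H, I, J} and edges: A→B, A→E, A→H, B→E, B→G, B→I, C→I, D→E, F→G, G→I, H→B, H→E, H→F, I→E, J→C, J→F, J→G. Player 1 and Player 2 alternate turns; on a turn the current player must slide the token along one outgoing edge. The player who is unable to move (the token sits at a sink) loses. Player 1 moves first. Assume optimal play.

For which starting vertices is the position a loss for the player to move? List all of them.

C, E, G

Use the standard recursion: the mover loses at a terminal position; elsewhere, the mover wins exactly when some move hands the opponent an L position.
Every edge goes from a vertex to one that appears earlier in the order E, I, G, B, F, C, H, A, D, J, so processing vertices in that order labels each vertex after all of its successors.
E: no outgoing edge → L
I: can move to E, which is L ⇒ W
G: the only move is to I(W), a W ⇒ L
B: can move to G, which is L ⇒ W
F: can move to G, which is L ⇒ W
C: the only move is to I(W), a W ⇒ L
H: can move to E, which is L ⇒ W
A: can move to E, which is L ⇒ W
D: can move to E, which is L ⇒ W
J: can move to C, which is L ⇒ W
The losing starting vertices are exactly the entries labelled L in this table (3 of them).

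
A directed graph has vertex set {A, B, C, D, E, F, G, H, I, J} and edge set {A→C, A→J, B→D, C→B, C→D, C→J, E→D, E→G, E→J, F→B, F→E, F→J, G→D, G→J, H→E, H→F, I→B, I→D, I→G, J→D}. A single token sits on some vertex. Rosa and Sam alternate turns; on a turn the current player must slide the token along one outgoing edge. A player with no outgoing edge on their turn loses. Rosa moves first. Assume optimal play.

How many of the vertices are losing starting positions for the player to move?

3

Classify positions by backward induction: terminal positions (no move available) are L. From any other position, the mover wins iff some move reaches an L.
Every edge goes from a vertex to one that appears earlier in the order D, J, G, E, B, F, C, A, H, I, so processing vertices in that order labels each vertex after all of its successors.
D: no outgoing edge → L
J: can move to D, which is L ⇒ W
G: can move to D, which is L ⇒ W
E: can move to D, which is L ⇒ W
B: can move to D, which is L ⇒ W
F: moves to B(W), E(W), J(W); every one is W ⇒ L
C: can move to D, which is L ⇒ W
A: moves to C(W), J(W); every one is W ⇒ L
H: can move to F, which is L ⇒ W
I: can move to D, which is L ⇒ W
The L vertices are A, D, F; that is 3 in all.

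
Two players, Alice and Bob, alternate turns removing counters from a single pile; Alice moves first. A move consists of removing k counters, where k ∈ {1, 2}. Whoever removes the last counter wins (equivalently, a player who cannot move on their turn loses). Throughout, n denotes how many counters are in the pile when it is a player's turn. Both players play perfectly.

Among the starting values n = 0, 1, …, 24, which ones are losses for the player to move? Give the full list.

0, 3, 6, 9, 12, 15, 18, 21, 24

Classify positions by backward induction: terminal positions (no move available) are L. From any other position, the mover wins iff some move reaches an L.
n=0: no move → L
n=1: →0(L), so W
n=2: →0(L), so W
n=3: →2(W), 1(W) — all W, so L
n=4: →3(L), so W
n=5: →3(L), so W
n=6: →5(W), 4(W) — all W, so L
n=7: →6(L), so W
n=8: →6(L), so W
n=9: →8(W), 7(W) — all W, so L
n=10: →9(L), so W
n=11: →9(L), so W
n=12: →11(W), 10(W) — all W, so L
n=13: →12(L), so W
n=14: →12(L), so W
n=15: →14(W), 13(W) — all W, so L
n=16: →15(L), so W
n=17: →15(L), so W
n=18: →17(W), 16(W) — all W, so L
n=19: →18(L), so W
n=20: →18(L), so W
n=21: →20(W), 19(W) — all W, so L
n=22: →21(L), so W
n=23: →21(L), so W
n=24: →23(W), 22(W) — all W, so L
The losing starting values of n are exactly the entries labelled L in this table (9 of them).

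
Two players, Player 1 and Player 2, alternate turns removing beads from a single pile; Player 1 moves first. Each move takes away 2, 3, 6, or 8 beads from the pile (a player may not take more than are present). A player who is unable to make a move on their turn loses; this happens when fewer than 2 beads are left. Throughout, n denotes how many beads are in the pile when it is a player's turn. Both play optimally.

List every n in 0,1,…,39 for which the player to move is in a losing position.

Positions with no move are L. A position that does have a move is losing for the player to move precisely when every available move leads to a winning position for the opponent. Fill in the labels:
n=0: no move → L
n=1: no move → L
n=2: can move to 0, which is L ⇒ W
n=3: can move to 1, which is L ⇒ W
n=4: can move to 1, which is L ⇒ W
n=5: moves to 3(W), 2(W); every one is W ⇒ L
n=6: can move to 0, which is L ⇒ W
n=7: can move to 5, which is L ⇒ W
n=8: can move to 5, which is L ⇒ W
n=9: can move to 1, which is L ⇒ W
n=10: moves to 8(W), 7(W), 4(W), 2(W); every one is W ⇒ L
n=11: can move to 5, which is L ⇒ W
n=12: can move to 10, which is L ⇒ W
n=13: can move to 10, which is L ⇒ W
n=14: moves to 12(W), 11(W), 8(W), 6(W); every one is W ⇒ L
n=15: moves to 13(W), 12(W), 9(W), 7(W); every one is W ⇒ L
n=16: can move to 14, which is L ⇒ W
n=17: can move to 15, which is L ⇒ W
n=18: can move to 15, which is L ⇒ W
n=19: moves to 17(W), 16(W), 13(W), 11(W); every one is W ⇒ L
n=20: can move to 14, which is L ⇒ W
n=21: can move to 19, which is L ⇒ W
n=22: can move to 19, which is L ⇒ W
n=23: can move to 15, which is L ⇒ W
n=24: moves to 22(W), 21(W), 18(W), 16(W); every one is W ⇒ L
n=25: can move to 19, which is L ⇒ W
n=26: can move to 24, which is L ⇒ W
n=27: can move to 24, which is L ⇒ W
n=28: moves to 26(W), 25(W), 22(W), 20(W); every one is W ⇒ L
n=29: moves to 27(W), 26(W), 23(W), 21(W); every one is W ⇒ L
n=30: can move to 28, which is L ⇒ W
n=31: can move to 29, which is L ⇒ W
n=32: can move to 29, which is L ⇒ W
n=33: moves to 31(W), 30(W), 27(W), 25(W); every one is W ⇒ L
n=34: can move to 28, which is L ⇒ W
n=35: can move to 33, which is L ⇒ W
n=36: can move to 33, which is L ⇒ W
n=37: can move to 29, which is L ⇒ W
n=38: moves to 36(W), 35(W), 32(W), 30(W); every one is W ⇒ L
n=39: can move to 33, which is L ⇒ W
The losing starting values of n are exactly the entries labelled L in this table (12 of them).

0, 1, 5, 10, 14, 15, 19, 24, 28, 29, 33, 38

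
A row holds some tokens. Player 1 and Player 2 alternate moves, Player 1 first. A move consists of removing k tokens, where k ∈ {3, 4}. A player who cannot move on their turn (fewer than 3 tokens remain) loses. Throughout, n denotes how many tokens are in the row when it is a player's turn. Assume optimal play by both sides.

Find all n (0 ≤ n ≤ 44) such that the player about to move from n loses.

0, 1, 2, 7, 8, 9, 14, 15, 16, 21, 22, 23, 28, 29, 30, 35, 36, 37, 42, 43, 44

Compute win/loss labels from the base case upward. A position with no move is L. Any other position is W if it can reach an L in one move, else L.
n=0: no move → L
n=1: no move → L
n=2: no move → L
n=3: can move to 0, which is L ⇒ W
n=4: can move to 1, which is L ⇒ W
n=5: can move to 2, which is L ⇒ W
n=6: can move to 2, which is L ⇒ W
n=7: moves to 4(W), 3(W); every one is W ⇒ L
n=8: moves to 5(W), 4(W); every one is W ⇒ L
n=9: moves to 6(W), 5(W); every one is W ⇒ L
n=10: can move to 7, which is L ⇒ W
n=11: can move to 8, which is L ⇒ W
n=12: can move to 9, which is L ⇒ W
n=13: can move to 9, which is L ⇒ W
n=14: moves to 11(W), 10(W); every one is W ⇒ L
n=15: moves to 12(W), 11(W); every one is W ⇒ L
n=16: moves to 13(W), 12(W); every one is W ⇒ L
n=17: can move to 14, which is L ⇒ W
n=18: can move to 15, which is L ⇒ W
n=19: can move to 16, which is L ⇒ W
n=20: can move to 16, which is L ⇒ W
n=21: moves to 18(W), 17(W); every one is W ⇒ L
n=22: moves to 19(W), 18(W); every one is W ⇒ L
n=23: moves to 20(W), 19(W); every one is W ⇒ L
n=24: can move to 21, which is L ⇒ W
n=25: can move to 22, which is L ⇒ W
n=26: can move to 23, which is L ⇒ W
n=27: can move to 23, which is L ⇒ W
n=28: moves to 25(W), 24(W); every one is W ⇒ L
n=29: moves to 26(W), 25(W); every one is W ⇒ L
n=30: moves to 27(W), 26(W); every one is W ⇒ L
n=31: can move to 28, which is L ⇒ W
n=32: can move to 29, which is L ⇒ W
n=33: can move to 30, which is L ⇒ W
n=34: can move to 30, which is L ⇒ W
n=35: moves to 32(W), 31(W); every one is W ⇒ L
n=36: moves to 33(W), 32(W); every one is W ⇒ L
n=37: moves to 34(W), 33(W); every one is W ⇒ L
n=38: can move to 35, which is L ⇒ W
n=39: can move to 36, which is L ⇒ W
n=40: can move to 37, which is L ⇒ W
n=41: can move to 37, which is L ⇒ W
n=42: moves to 39(W), 38(W); every one is W ⇒ L
n=43: moves to 40(W), 39(W); every one is W ⇒ L
n=44: moves to 41(W), 40(W); every one is W ⇒ L
The losing starting values of n are exactly the entries labelled L in this table (21 of them).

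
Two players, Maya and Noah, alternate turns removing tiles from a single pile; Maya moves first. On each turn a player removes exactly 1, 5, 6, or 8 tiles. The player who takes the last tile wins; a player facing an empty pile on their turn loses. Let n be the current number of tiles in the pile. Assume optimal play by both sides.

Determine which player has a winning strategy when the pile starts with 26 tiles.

Noah wins.

Positions with no move are L. A position that does have a move is losing for the player to move precisely when every available move leads to a winning position for the opponent. Fill in the labels:
n=0: no move → L
n=1: →0(L), so W
n=2: →1(W) only, which is W, so L
n=3: →2(L), so W
n=4: →3(W) only, which is W, so L
n=5: →4(L), so W
n=6: →0(L), so W
n=7: →2(L), so W
n=8: →2(L), so W
n=9: →4(L), so W
n=10: →4(L), so W
n=11: →10(W), 6(W), 5(W), 3(W) — all W, so L
n=12: →11(L), so W
n=13: →12(W), 8(W), 7(W), 5(W) — all W, so L
n=14: →13(L), so W
n=15: →14(W), 10(W), 9(W), 7(W) — all W, so L
n=16: →15(L), so W
n=17: →11(L), so W
n=18: →13(L), so W
n=19: →13(L), so W
n=20: →15(L), so W
n=21: →15(L), so W
n=22: →21(W), 17(W), 16(W), 14(W) — all W, so L
n=23: →22(L), so W
n=24: →23(W), 19(W), 18(W), 16(W) — all W, so L
n=25: →24(L), so W
n=26: →25(W), 21(W), 20(W), 18(W) — all W, so L
Every move from 26 reaches a W position, so the mover loses.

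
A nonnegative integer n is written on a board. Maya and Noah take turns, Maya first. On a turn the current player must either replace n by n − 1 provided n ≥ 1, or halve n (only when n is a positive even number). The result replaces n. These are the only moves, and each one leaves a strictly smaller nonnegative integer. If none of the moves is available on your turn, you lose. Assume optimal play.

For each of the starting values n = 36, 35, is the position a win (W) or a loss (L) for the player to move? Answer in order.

36: W, 35: L

Positions with no move are L. A position that does have a move is losing for the player to move precisely when every available move leads to a winning position for the opponent. Fill in the labels:
n=0: no move → L
n=1: W (go to 0, an L position)
n=2: L (sole option 1(W) is W)
n=3: W (go to 2, an L position)
n=4: W (go to 2, an L position)
n=5: L (sole option 4(W) is W)
n=6: W (go to 5, an L position)
n=7: L (sole option 6(W) is W)
n=8: W (go to 7, an L position)
n=9: L (sole option 8(W) is W)
n=10: W (go to 5, an L position)
n=11: L (sole option 10(W) is W)
n=12: W (go to 11, an L position)
n=13: L (sole option 12(W) is W)
n=14: W (go to 7, an L position)
n=15: L (sole option 14(W) is W)
n=16: W (go to 15, an L position)
n=17: L (sole option 16(W) is W)
n=18: W (go to 9, an L position)
n=19: L (sole option 18(W) is W)
n=20: W (go to 19, an L position)
n=21: L (sole option 20(W) is W)
n=22: W (go to 11, an L position)
n=23: L (sole option 22(W) is W)
n=24: W (go to 23, an L position)
n=25: L (sole option 24(W) is W)
n=26: W (go to 13, an L position)
n=27: L (sole option 26(W) is W)
n=28: W (go to 27, an L position)
n=29: L (sole option 28(W) is W)
n=30: W (go to 15, an L position)
n=31: L (sole option 30(W) is W)
n=32: W (go to 31, an L position)
n=33: L (sole option 32(W) is W)
n=34: W (go to 17, an L position)
n=35: L (sole option 34(W) is W)
n=36: W (go to 35, an L position)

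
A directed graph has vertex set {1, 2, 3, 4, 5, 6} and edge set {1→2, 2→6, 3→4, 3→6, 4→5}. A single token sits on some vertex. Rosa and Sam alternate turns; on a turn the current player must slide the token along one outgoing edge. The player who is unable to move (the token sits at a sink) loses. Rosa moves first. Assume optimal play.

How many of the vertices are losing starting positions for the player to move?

3

Build the W/L table. Terminal = L. A non-terminal position is W if it has a move to some L; otherwise it is L.
Every edge goes from a vertex to one that appears earlier in the order 5, 6, 2, 1, 4, 3, so processing vertices in that order labels each vertex after all of its successors.
5: no outgoing edge → L
6: no outgoing edge → L
2: can move to 6, which is L ⇒ W
1: the only move is to 2(W), a W ⇒ L
4: can move to 5, which is L ⇒ W
3: can move to 6, which is L ⇒ W
The L vertices are 1, 5, 6; that is 3 in all.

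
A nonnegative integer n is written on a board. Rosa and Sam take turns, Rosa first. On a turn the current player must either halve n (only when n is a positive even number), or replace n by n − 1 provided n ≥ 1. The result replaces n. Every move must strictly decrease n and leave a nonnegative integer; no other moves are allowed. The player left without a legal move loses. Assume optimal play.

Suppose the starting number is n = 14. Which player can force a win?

Work bottom-up. With no move the player to move loses. Otherwise the position is W if at least one move leads to an L position for the opponent, and L if every move leads to a W.
n=0: no move → L
n=1: can move to 0, which is L ⇒ W
n=2: the only move is to 1(W), a W ⇒ L
n=3: can move to 2, which is L ⇒ W
n=4: can move to 2, which is L ⇒ W
n=5: the only move is to 4(W), a W ⇒ L
n=6: can move to 5, which is L ⇒ W
n=7: the only move is to 6(W), a W ⇒ L
n=8: can move to 7, which is L ⇒ W
n=9: the only move is to 8(W), a W ⇒ L
n=10: can move to 5, which is L ⇒ W
n=11: the only move is to 10(W), a W ⇒ L
n=12: can move to 11, which is L ⇒ W
n=13: the only move is to 12(W), a W ⇒ L
n=14: can move to 7, which is L ⇒ W
From 14 Rosa can move to 7, reaching an L position.

Rosa wins.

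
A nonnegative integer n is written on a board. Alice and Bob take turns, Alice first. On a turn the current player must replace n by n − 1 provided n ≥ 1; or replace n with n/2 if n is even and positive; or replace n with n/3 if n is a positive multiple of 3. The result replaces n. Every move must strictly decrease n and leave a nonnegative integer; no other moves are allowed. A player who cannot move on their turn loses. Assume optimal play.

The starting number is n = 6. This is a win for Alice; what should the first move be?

Label each position W (a win for the player to move) or L (a loss). A position with no legal move is L; any other position is W exactly when some move reaches an L, and L when every move reaches a W.
n=0: no move → L
n=1: reaches L-position 0 → W
n=2: only reaches 1(W), which is W → L
n=3: reaches L-position 2 → W
n=4: reaches L-position 2 → W
n=5: only reaches 4(W), which is W → L
n=6: reaches L-position 2 → W
From 6, the L positions reachable in one move are: 2, 5. Any move reaching one of these is winning.

Move to 2.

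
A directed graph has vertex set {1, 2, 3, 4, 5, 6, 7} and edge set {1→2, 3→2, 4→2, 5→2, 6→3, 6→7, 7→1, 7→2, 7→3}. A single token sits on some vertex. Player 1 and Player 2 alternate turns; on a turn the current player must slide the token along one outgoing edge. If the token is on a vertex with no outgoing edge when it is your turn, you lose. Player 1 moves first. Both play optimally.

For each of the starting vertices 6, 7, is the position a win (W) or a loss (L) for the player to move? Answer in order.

6: L, 7: W

Label each position W (a win for the player to move) or L (a loss). A position with no legal move is L; any other position is W exactly when some move reaches an L, and L when every move reaches a W.
Every edge goes from a vertex to one that appears earlier in the order 2, 5, 3, 1, 4, 7, 6, so processing vertices in that order labels each vertex after all of its successors.
2: no outgoing edge → L
5: reaches L-position 2 → W
3: reaches L-position 2 → W
1: reaches L-position 2 → W
4: reaches L-position 2 → W
7: reaches L-position 2 → W
6: only reaches 7(W), 3(W), all W → L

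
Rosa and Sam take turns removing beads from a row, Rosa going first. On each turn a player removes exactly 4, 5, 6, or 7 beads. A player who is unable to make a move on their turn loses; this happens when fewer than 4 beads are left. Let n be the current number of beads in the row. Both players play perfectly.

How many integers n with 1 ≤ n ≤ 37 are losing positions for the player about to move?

15

Positions with no move are L. A position that does have a move is losing for the player to move precisely when every available move leads to a winning position for the opponent. Fill in the labels:
n=0: no move → L
n=1: no move → L
n=2: no move → L
n=3: no move → L
n=4: W (go to 0, an L position)
n=5: W (go to 1, an L position)
n=6: W (go to 2, an L position)
n=7: W (go to 3, an L position)
n=8: W (go to 3, an L position)
n=9: W (go to 3, an L position)
n=10: W (go to 3, an L position)
n=11: L (options 7(W), 6(W), 5(W), 4(W) are all W)
n=12: L (options 8(W), 7(W), 6(W), 5(W) are all W)
n=13: L (options 9(W), 8(W), 7(W), 6(W) are all W)
n=14: L (options 10(W), 9(W), 8(W), 7(W) are all W)
n=15: W (go to 11, an L position)
n=16: W (go to 12, an L position)
n=17: W (go to 13, an L position)
n=18: W (go to 14, an L position)
n=19: W (go to 14, an L position)
n=20: W (go to 14, an L position)
n=21: W (go to 14, an L position)
n=22: L (options 18(W), 17(W), 16(W), 15(W) are all W)
n=23: L (options 19(W), 18(W), 17(W), 16(W) are all W)
n=24: L (options 20(W), 19(W), 18(W), 17(W) are all W)
n=25: L (options 21(W), 20(W), 19(W), 18(W) are all W)
n=26: W (go to 22, an L position)
n=27: W (go to 23, an L position)
n=28: W (go to 24, an L position)
n=29: W (go to 25, an L position)
n=30: W (go to 25, an L position)
n=31: W (go to 25, an L position)
n=32: W (go to 25, an L position)
n=33: L (options 29(W), 28(W), 27(W), 26(W) are all W)
n=34: L (options 30(W), 29(W), 28(W), 27(W) are all W)
n=35: L (options 31(W), 30(W), 29(W), 28(W) are all W)
n=36: L (options 32(W), 31(W), 30(W), 29(W) are all W)
n=37: W (go to 33, an L position)
L entries with 1 ≤ n ≤ 37 (n=0 is outside the asked range and is not counted): n = 1, 2, 3, 11, 12, 13, 14, 22, 23, 24, 25, 33, 34, 35, 36; that makes 15.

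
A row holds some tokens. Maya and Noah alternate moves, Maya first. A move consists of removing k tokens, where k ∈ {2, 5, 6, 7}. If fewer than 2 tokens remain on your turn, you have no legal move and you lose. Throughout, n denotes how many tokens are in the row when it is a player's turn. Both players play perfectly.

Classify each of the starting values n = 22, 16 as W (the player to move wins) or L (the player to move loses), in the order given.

Positions with no move are L. A position that does have a move is losing for the player to move precisely when every available move leads to a winning position for the opponent. Fill in the labels:
n=0: no move → L
n=1: no move → L
n=2: →0(L), so W
n=3: →1(L), so W
n=4: →2(W) only, which is W, so L
n=5: →0(L), so W
n=6: →4(L), so W
n=7: →1(L), so W
n=8: →1(L), so W
n=9: →4(L), so W
n=10: →4(L), so W
n=11: →4(L), so W
n=12: →10(W), 7(W), 6(W), 5(W) — all W, so L
n=13: →11(W), 8(W), 7(W), 6(W) — all W, so L
n=14: →12(L), so W
n=15: →13(L), so W
n=16: →14(W), 11(W), 10(W), 9(W) — all W, so L
n=17: →12(L), so W
n=18: →16(L), so W
n=19: →13(L), so W
n=20: →13(L), so W
n=21: →16(L), so W
n=22: →16(L), so W

22: W, 16: L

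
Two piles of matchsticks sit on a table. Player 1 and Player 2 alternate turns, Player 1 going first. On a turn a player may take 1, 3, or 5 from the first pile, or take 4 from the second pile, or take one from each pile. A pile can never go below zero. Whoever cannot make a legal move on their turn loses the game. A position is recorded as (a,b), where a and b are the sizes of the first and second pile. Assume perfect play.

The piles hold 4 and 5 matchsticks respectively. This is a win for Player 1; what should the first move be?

Build the W/L table. Terminal = L. A non-terminal position is W if it has a move to some L; otherwise it is L.
No move ever increases a pile, so every position that can arise here has a ≤ 4 and b ≤ 5; it is enough to label the cells with 0 ≤ a ≤ 4 and 0 ≤ b ≤ 5.
Every move lowers a or b (never raises either), so fill the grid row by row in increasing a, and left to right within a row: each cell's successors are then already labelled.
      b=0  b=1  b=2  b=3  b=4  b=5
a=0:    L    L    L    L    W    W
a=1:    W    W    W    W    W    L
a=2:    L    L    L    L    W    W
a=3:    W    W    W    W    W    L
a=4:    L    L    L    L    W    W
Cells with no legal move (terminal, hence L): (0,0), (0,1), (0,2), (0,3).
The remaining L cells, each justified by listing all of its moves:
(1,5): only reaches (0,5)(W), (1,1)(W), (0,4)(W), all W → L
(2,0): only reaches (1,0)(W), which is W → L
(2,1): only reaches (1,1)(W), (1,0)(W), all W → L
(2,2): only reaches (1,2)(W), (1,1)(W), all W → L
(2,3): only reaches (1,3)(W), (1,2)(W), all W → L
(3,5): only reaches (2,5)(W), (0,5)(W), (3,1)(W), (2,4)(W), all W → L
(4,0): only reaches (3,0)(W), (1,0)(W), all W → L
(4,1): only reaches (3,1)(W), (1,1)(W), (3,0)(W), all W → L
(4,2): only reaches (3,2)(W), (1,2)(W), (3,1)(W), all W → L
(4,3): only reaches (3,3)(W), (1,3)(W), (3,2)(W), all W → L
Every other cell has at least one move into one of the L cells above, so it is W.
From (4,5), the L positions reachable in one move are: (3,5), (1,5), (4,1). Any move reaching one of these is winning.

Move to (3,5).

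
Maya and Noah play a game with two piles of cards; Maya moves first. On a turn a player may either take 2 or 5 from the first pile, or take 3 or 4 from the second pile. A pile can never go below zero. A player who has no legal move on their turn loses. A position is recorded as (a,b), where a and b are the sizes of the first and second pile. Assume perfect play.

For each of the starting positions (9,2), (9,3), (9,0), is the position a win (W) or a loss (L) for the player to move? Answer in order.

(9,2): W, (9,3): L, (9,0): W

Label each position W (a win for the player to move) or L (a loss). A position with no legal move is L; any other position is W exactly when some move reaches an L, and L when every move reaches a W.
No move ever increases a pile, so every position that can arise here has a ≤ 9 and b ≤ 3; it is enough to label the cells with 0 ≤ a ≤ 9 and 0 ≤ b ≤ 3.
Every move lowers a or b (never raises either), so fill the grid row by row in increasing a, and left to right within a row: each cell's successors are then already labelled.
      b=0  b=1  b=2  b=3
a=0:    L    L    L    W
a=1:    L    L    L    W
a=2:    W    W    W    L
a=3:    W    W    W    L
a=4:    L    L    L    W
a=5:    W    W    W    W
a=6:    W    W    W    L
a=7:    L    L    L    W
a=8:    L    L    L    W
a=9:    W    W    W    L
Cells with no legal move (terminal, hence L): (0,0), (0,1), (0,2), (1,0), (1,1), (1,2).
The remaining L cells, each justified by listing all of its moves:
(2,3): L (options (0,3)(W), (2,0)(W) are all W)
(3,3): L (options (1,3)(W), (3,0)(W) are all W)
(4,0): L (sole option (2,0)(W) is W)
(4,1): L (sole option (2,1)(W) is W)
(4,2): L (sole option (2,2)(W) is W)
(6,3): L (options (4,3)(W), (1,3)(W), (6,0)(W) are all W)
(7,0): L (options (5,0)(W), (2,0)(W) are all W)
(7,1): L (options (5,1)(W), (2,1)(W) are all W)
(7,2): L (options (5,2)(W), (2,2)(W) are all W)
(8,0): L (options (6,0)(W), (3,0)(W) are all W)
(8,1): L (options (6,1)(W), (3,1)(W) are all W)
(8,2): L (options (6,2)(W), (3,2)(W) are all W)
(9,3): L (options (7,3)(W), (4,3)(W), (9,0)(W) are all W)
Every other cell has at least one move into one of the L cells above, so it is W.
(9,2): the move to (7,2) reaches an L cell, so W
(9,3): one of the L cells justified above, so L
(9,0): the move to (7,0) reaches an L cell, so W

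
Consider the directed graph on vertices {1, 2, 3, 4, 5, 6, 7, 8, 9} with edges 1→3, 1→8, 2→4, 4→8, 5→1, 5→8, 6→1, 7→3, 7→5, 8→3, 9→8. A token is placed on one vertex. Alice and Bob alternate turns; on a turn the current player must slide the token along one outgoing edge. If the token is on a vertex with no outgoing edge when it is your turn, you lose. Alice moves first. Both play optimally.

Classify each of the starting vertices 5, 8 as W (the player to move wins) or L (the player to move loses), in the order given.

Label each position W (a win for the player to move) or L (a loss). A position with no legal move is L; any other position is W exactly when some move reaches an L, and L when every move reaches a W.
Every edge goes from a vertex to one that appears earlier in the order 3, 8, 1, 4, 2, 5, 7, 6, 9, so processing vertices in that order labels each vertex after all of its successors.
3: no outgoing edge → L
8: →3(L), so W
1: →3(L), so W
4: →8(W) only, which is W, so L
2: →4(L), so W
5: →1(W), 8(W) — all W, so L
7: →5(L), so W
6: →1(W) only, which is W, so L
9: →8(W) only, which is W, so L

5: L, 8: W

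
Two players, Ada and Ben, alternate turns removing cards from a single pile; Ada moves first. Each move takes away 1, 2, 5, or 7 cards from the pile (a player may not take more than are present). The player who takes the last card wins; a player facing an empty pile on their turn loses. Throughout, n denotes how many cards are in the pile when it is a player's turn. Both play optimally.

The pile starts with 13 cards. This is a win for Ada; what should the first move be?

Remove 1, leaving 12.

Classify positions by backward induction: terminal positions (no move available) are L. From any other position, the mover wins iff some move reaches an L.
n=0: no move → L
n=1: W (go to 0, an L position)
n=2: W (go to 0, an L position)
n=3: L (options 2(W), 1(W) are all W)
n=4: W (go to 3, an L position)
n=5: W (go to 3, an L position)
n=6: L (options 5(W), 4(W), 1(W) are all W)
n=7: W (go to 6, an L position)
n=8: W (go to 6, an L position)
n=9: L (options 8(W), 7(W), 4(W), 2(W) are all W)
n=10: W (go to 9, an L position)
n=11: W (go to 9, an L position)
n=12: L (options 11(W), 10(W), 7(W), 5(W) are all W)
n=13: W (go to 12, an L position)
From 13, the L positions reachable in one move are: 12, 6. Any move reaching one of these is winning.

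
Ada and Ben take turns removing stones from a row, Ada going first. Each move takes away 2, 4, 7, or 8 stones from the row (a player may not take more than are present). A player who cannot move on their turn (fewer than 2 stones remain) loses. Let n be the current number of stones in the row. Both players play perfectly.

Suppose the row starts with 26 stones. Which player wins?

Ada wins.

Use the standard recursion: the mover loses at a terminal position; elsewhere, the mover wins exactly when some move hands the opponent an L position.
n=0: no move → L
n=1: no move → L
n=2: reaches L-position 0 → W
n=3: reaches L-position 1 → W
n=4: reaches L-position 0 → W
n=5: reaches L-position 1 → W
n=6: only reaches 4(W), 2(W), all W → L
n=7: reaches L-position 0 → W
n=8: reaches L-position 6 → W
n=9: reaches L-position 1 → W
n=10: reaches L-position 6 → W
n=11: only reaches 9(W), 7(W), 4(W), 3(W), all W → L
n=12: only reaches 10(W), 8(W), 5(W), 4(W), all W → L
n=13: reaches L-position 11 → W
n=14: reaches L-position 12 → W
n=15: reaches L-position 11 → W
n=16: reaches L-position 12 → W
n=17: only reaches 15(W), 13(W), 10(W), 9(W), all W → L
n=18: reaches L-position 11 → W
n=19: reaches L-position 17 → W
n=20: reaches L-position 12 → W
n=21: reaches L-position 17 → W
n=22: only reaches 20(W), 18(W), 15(W), 14(W), all W → L
n=23: only reaches 21(W), 19(W), 16(W), 15(W), all W → L
n=24: reaches L-position 22 → W
n=25: reaches L-position 23 → W
n=26: reaches L-position 22 → W
The starting position 26 is W: Ada should remove 4, leaving 22, handing over an L position.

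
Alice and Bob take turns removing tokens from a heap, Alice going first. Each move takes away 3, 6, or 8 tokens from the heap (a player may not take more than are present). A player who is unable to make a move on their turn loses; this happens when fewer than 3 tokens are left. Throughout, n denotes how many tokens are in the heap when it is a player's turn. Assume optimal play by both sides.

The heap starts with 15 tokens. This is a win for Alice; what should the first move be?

Remove 3, leaving 12.

Label each position W (a win for the player to move) or L (a loss). A position with no legal move is L; any other position is W exactly when some move reaches an L, and L when every move reaches a W.
n=0: no move → L
n=1: no move → L
n=2: no move → L
n=3: can move to 0, which is L ⇒ W
n=4: can move to 1, which is L ⇒ W
n=5: can move to 2, which is L ⇒ W
n=6: can move to 0, which is L ⇒ W
n=7: can move to 1, which is L ⇒ W
n=8: can move to 2, which is L ⇒ W
n=9: can move to 1, which is L ⇒ W
n=10: can move to 2, which is L ⇒ W
n=11: moves to 8(W), 5(W), 3(W); every one is W ⇒ L
n=12: moves to 9(W), 6(W), 4(W); every one is W ⇒ L
n=13: moves to 10(W), 7(W), 5(W); every one is W ⇒ L
n=14: can move to 11, which is L ⇒ W
n=15: can move to 12, which is L ⇒ W
From 15, the L positions reachable in one move are: 12.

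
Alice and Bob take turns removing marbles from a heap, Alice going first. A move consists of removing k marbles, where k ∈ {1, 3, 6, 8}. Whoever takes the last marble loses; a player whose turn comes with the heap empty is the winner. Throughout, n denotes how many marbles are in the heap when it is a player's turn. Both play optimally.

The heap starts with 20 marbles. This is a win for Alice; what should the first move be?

Build the W/L table. Terminal = W. A non-terminal position is W if it has a move to some L; otherwise it is L.
n=0: no move; the opponent has just taken the last marble and therefore loses → W
n=1: L (sole option 0(W) is W)
n=2: W (go to 1, an L position)
n=3: L (options 2(W), 0(W) are all W)
n=4: W (go to 3, an L position)
n=5: L (options 4(W), 2(W) are all W)
n=6: W (go to 5, an L position)
n=7: W (go to 1, an L position)
n=8: W (go to 5, an L position)
n=9: W (go to 3, an L position)
n=10: L (options 9(W), 7(W), 4(W), 2(W) are all W)
n=11: W (go to 10, an L position)
n=12: L (options 11(W), 9(W), 6(W), 4(W) are all W)
n=13: W (go to 12, an L position)
n=14: L (options 13(W), 11(W), 8(W), 6(W) are all W)
n=15: W (go to 14, an L position)
n=16: W (go to 10, an L position)
n=17: W (go to 14, an L position)
n=18: W (go to 12, an L position)
n=19: L (options 18(W), 16(W), 13(W), 11(W) are all W)
n=20: W (go to 19, an L position)
From 20, the L positions reachable in one move are: 19, 14, 12. Any move reaching one of these is winning.

Remove 1, leaving 19.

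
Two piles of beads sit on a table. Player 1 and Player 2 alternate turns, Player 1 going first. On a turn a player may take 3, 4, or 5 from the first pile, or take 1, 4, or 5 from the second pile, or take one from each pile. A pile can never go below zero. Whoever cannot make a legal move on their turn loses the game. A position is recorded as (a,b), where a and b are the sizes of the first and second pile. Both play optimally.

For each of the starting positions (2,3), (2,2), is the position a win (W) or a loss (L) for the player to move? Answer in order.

Work bottom-up. With no move the player to move loses. Otherwise the position is W if at least one move leads to an L position for the opponent, and L if every move leads to a W.
No move ever increases a pile, so every position that can arise here has a ≤ 2 and b ≤ 3; it is enough to label the cells with 0 ≤ a ≤ 2 and 0 ≤ b ≤ 3.
Every move lowers a or b (never raises either), so fill the grid row by row in increasing a, and left to right within a row: each cell's successors are then already labelled.
      b=0  b=1  b=2  b=3
a=0:    L    W    L    W
a=1:    L    W    L    W
a=2:    L    W    L    W
Cells with no legal move (terminal, hence L): (0,0), (1,0), (2,0).
The remaining L cells, each justified by listing all of its moves:
(0,2): only reaches (0,1)(W), which is W → L
(1,2): only reaches (1,1)(W), (0,1)(W), all W → L
(2,2): only reaches (2,1)(W), (1,1)(W), all W → L
Every other cell has at least one move into one of the L cells above, so it is W.
(2,3): the move to (2,2) reaches an L cell, so W
(2,2): one of the L cells justified above, so L

(2,3): W, (2,2): L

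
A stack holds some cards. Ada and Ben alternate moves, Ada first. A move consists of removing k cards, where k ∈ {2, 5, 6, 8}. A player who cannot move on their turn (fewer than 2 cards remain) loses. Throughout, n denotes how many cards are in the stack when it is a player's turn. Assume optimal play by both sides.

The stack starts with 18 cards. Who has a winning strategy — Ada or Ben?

Compute win/loss labels from the base case upward. A position with no move is L. Any other position is W if it can reach an L in one move, else L.
n=0: no move → L
n=1: no move → L
n=2: W (go to 0, an L position)
n=3: W (go to 1, an L position)
n=4: L (sole option 2(W) is W)
n=5: W (go to 0, an L position)
n=6: W (go to 4, an L position)
n=7: W (go to 1, an L position)
n=8: W (go to 0, an L position)
n=9: W (go to 4, an L position)
n=10: W (go to 4, an L position)
n=11: L (options 9(W), 6(W), 5(W), 3(W) are all W)
n=12: W (go to 4, an L position)
n=13: W (go to 11, an L position)
n=14: L (options 12(W), 9(W), 8(W), 6(W) are all W)
n=15: L (options 13(W), 10(W), 9(W), 7(W) are all W)
n=16: W (go to 14, an L position)
n=17: W (go to 15, an L position)
n=18: L (options 16(W), 13(W), 12(W), 10(W) are all W)
Every move from 18 reaches a W position, so the mover loses.

Ben wins.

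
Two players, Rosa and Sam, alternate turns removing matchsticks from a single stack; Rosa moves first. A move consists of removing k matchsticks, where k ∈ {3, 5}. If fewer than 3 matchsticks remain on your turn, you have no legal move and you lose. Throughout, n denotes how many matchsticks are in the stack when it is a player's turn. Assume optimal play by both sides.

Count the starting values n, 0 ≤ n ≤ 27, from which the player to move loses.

12

Label each position W (a win for the player to move) or L (a loss). A position with no legal move is L; any other position is W exactly when some move reaches an L, and L when every move reaches a W.
n=0: no move → L
n=1: no move → L
n=2: no move → L
n=3: reaches L-position 0 → W
n=4: reaches L-position 1 → W
n=5: reaches L-position 2 → W
n=6: reaches L-position 1 → W
n=7: reaches L-position 2 → W
n=8: only reaches 5(W), 3(W), all W → L
n=9: only reaches 6(W), 4(W), all W → L
n=10: only reaches 7(W), 5(W), all W → L
n=11: reaches L-position 8 → W
n=12: reaches L-position 9 → W
n=13: reaches L-position 10 → W
n=14: reaches L-position 9 → W
n=15: reaches L-position 10 → W
n=16: only reaches 13(W), 11(W), all W → L
n=17: only reaches 14(W), 12(W), all W → L
n=18: only reaches 15(W), 13(W), all W → L
n=19: reaches L-position 16 → W
n=20: reaches L-position 17 → W
n=21: reaches L-position 18 → W
n=22: reaches L-position 17 → W
n=23: reaches L-position 18 → W
n=24: only reaches 21(W), 19(W), all W → L
n=25: only reaches 22(W), 20(W), all W → L
n=26: only reaches 23(W), 21(W), all W → L
n=27: reaches L-position 24 → W
L entries with 0 ≤ n ≤ 27: n = 0, 1, 2, 8, 9, 10, 16, 17, 18, 24, 25, 26; that makes 12.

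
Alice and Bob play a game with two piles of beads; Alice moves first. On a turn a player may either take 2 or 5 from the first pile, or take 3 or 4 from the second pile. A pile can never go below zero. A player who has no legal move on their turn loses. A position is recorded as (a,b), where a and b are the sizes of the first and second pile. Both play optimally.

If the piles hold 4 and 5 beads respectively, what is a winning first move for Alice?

Use the standard recursion: the mover loses at a terminal position; elsewhere, the mover wins exactly when some move hands the opponent an L position.
No move ever increases a pile, so every position that can arise here has a ≤ 4 and b ≤ 5; it is enough to label the cells with 0 ≤ a ≤ 4 and 0 ≤ b ≤ 5.
Every move lowers a or b (never raises either), so fill the grid row by row in increasing a, and left to right within a row: each cell's successors are then already labelled.
      b=0  b=1  b=2  b=3  b=4  b=5
a=0:    L    L    L    W    W    W
a=1:    L    L    L    W    W    W
a=2:    W    W    W    L    L    L
a=3:    W    W    W    L    L    L
a=4:    L    L    L    W    W    W
Cells with no legal move (terminal, hence L): (0,0), (0,1), (0,2), (1,0), (1,1), (1,2).
The remaining L cells, each justified by listing all of its moves:
(2,3): →(0,3)(W), (2,0)(W) — all W, so L
(2,4): →(0,4)(W), (2,1)(W), (2,0)(W) — all W, so L
(2,5): →(0,5)(W), (2,2)(W), (2,1)(W) — all W, so L
(3,3): →(1,3)(W), (3,0)(W) — all W, so L
(3,4): →(1,4)(W), (3,1)(W), (3,0)(W) — all W, so L
(3,5): →(1,5)(W), (3,2)(W), (3,1)(W) — all W, so L
(4,0): →(2,0)(W) only, which is W, so L
(4,1): →(2,1)(W) only, which is W, so L
(4,2): →(2,2)(W) only, which is W, so L
Every other cell has at least one move into one of the L cells above, so it is W.
From (4,5), the L positions reachable in one move are: (2,5), (4,2), (4,1). Any move reaching one of these is winning.

Move to (2,5).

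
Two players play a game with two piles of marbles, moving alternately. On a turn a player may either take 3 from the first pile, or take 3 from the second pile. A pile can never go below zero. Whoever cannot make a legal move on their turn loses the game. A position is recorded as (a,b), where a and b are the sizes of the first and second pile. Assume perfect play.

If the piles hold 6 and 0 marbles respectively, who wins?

The second player wins.

Use the standard recursion: the mover loses at a terminal position; elsewhere, the mover wins exactly when some move hands the opponent an L position.
No move ever increases a pile, so every position that can arise here has a ≤ 6 and b ≤ 0; it is enough to label the cells with 0 ≤ a ≤ 6 and 0 ≤ b ≤ 0.
Every move lowers a or b (never raises either), so fill the grid row by row in increasing a, and left to right within a row: each cell's successors are then already labelled.
      b=0
a=0:    L
a=1:    L
a=2:    L
a=3:    W
a=4:    W
a=5:    W
a=6:    L
Cells with no legal move (terminal, hence L): (0,0), (1,0), (2,0).
The remaining L cells, each justified by listing all of its moves:
(6,0): L (sole option (3,0)(W) is W)
Every other cell has at least one move into one of the L cells above, so it is W.
Every move from (6,0) reaches a W position, so the mover loses.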